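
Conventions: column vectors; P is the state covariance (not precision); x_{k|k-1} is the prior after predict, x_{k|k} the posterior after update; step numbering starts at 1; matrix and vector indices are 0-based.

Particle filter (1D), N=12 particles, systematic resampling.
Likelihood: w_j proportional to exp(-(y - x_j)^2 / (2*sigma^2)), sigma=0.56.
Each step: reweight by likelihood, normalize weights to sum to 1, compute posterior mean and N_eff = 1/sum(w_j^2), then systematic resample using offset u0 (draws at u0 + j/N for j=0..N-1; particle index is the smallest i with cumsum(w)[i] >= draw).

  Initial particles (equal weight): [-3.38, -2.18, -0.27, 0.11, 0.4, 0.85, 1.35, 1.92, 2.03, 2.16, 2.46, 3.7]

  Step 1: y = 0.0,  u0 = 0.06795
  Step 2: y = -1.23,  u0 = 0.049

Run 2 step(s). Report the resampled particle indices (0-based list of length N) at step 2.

resampled_idx = [0, 0, 0, 1, 1, 1, 2, 2, 2, 4, 5, 7]

step 1: w=[0.0000, 0.0002, 0.2946, 0.3246, 0.2564, 0.1046, 0.0181, 0.0009, 0.0005, 0.0002, 0.0000, 0.0000]  mean=0.1749  Neff=3.7157  idx=[2, 2, 2, 3, 3, 3, 3, 4, 4, 4, 5, 6]
step 2: w=[0.2389, 0.2389, 0.2389, 0.0593, 0.0593, 0.0593, 0.0593, 0.0150, 0.0150, 0.0150, 0.0010, 0.0000]  mean=-0.1485  Neff=5.3776  idx=[0, 0, 0, 1, 1, 1, 2, 2, 2, 4, 5, 7]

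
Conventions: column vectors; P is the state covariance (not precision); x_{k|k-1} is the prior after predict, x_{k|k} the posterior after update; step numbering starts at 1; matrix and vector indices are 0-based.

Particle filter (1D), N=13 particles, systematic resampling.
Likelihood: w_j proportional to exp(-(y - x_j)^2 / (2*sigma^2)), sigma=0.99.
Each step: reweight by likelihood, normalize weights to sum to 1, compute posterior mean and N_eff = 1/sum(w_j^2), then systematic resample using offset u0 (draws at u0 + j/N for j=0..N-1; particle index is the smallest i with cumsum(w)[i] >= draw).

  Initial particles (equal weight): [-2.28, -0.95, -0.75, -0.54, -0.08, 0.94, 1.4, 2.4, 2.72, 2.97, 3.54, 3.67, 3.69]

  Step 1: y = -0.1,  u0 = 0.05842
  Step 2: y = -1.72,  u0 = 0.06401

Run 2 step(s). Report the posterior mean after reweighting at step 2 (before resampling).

post_mean = -0.6243

step 1: w=[0.0199, 0.1553, 0.1810, 0.2034, 0.2244, 0.1293, 0.0712, 0.0093, 0.0039, 0.0018, 0.0003, 0.0002, 0.0001]  mean=-0.1948  Neff=5.8519  idx=[1, 1, 2, 2, 3, 3, 3, 4, 4, 4, 5, 5, 6]
step 2: w=[0.1475, 0.1475, 0.1235, 0.1235, 0.0981, 0.0981, 0.0981, 0.0506, 0.0506, 0.0506, 0.0054, 0.0054, 0.0014]  mean=-0.6243  Neff=9.0448  idx=[0, 0, 1, 1, 2, 3, 3, 4, 5, 6, 6, 8, 9]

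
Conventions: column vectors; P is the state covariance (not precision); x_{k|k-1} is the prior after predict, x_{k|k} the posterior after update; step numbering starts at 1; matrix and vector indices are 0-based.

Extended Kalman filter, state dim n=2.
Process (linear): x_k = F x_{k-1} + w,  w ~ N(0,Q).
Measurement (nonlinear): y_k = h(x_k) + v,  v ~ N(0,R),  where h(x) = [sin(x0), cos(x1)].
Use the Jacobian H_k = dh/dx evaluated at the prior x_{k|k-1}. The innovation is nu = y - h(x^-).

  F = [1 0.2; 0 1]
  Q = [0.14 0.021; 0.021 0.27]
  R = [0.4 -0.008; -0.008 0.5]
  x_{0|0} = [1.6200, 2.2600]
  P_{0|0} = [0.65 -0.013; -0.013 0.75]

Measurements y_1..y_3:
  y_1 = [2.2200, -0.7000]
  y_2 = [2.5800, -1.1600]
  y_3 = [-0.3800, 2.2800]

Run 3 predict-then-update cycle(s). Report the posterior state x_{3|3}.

x_post = [2.5595, 1.0352]

step 1: x^-=[2.0720, 2.2600]  P^-=[0.8148 0.1580; 0.1580 1.0200]  H_jac=[-0.4805 0.0000; 0.0000 -0.7718]  S=[0.5881 0.0506; 0.0506 1.1075]  K=[-0.6588 -0.0800; -0.0682 -0.7077]  nu=[1.3430, -0.0641]  x^+=[1.1924, 2.2137]  P^+=[0.5471 0.0450; 0.0450 0.4578]
step 2: x^-=[1.6351, 2.2137]  P^-=[0.7234 0.1576; 0.1576 0.7278]  H_jac=[-0.0643 0.0000; 0.0000 -0.8003]  S=[0.4030 0.0001; 0.0001 0.9662]  K=[-0.1153 -0.1305; -0.0250 -0.6029]  nu=[1.5821, -0.5605]  x^+=[1.5258, 2.5121]  P^+=[0.7016 0.0804; 0.0804 0.3764]
step 3: x^-=[2.0282, 2.5121]  P^-=[0.8888 0.1767; 0.1767 0.6464]  H_jac=[-0.4416 0.0000; 0.0000 -0.5887]  S=[0.5734 0.0379; 0.0379 0.7240]  K=[-0.6775 -0.1081; -0.1017 -0.5203]  nu=[-1.2772, 3.0883]  x^+=[2.5595, 1.0352]  P^+=[0.6116 0.0826; 0.0826 0.4405]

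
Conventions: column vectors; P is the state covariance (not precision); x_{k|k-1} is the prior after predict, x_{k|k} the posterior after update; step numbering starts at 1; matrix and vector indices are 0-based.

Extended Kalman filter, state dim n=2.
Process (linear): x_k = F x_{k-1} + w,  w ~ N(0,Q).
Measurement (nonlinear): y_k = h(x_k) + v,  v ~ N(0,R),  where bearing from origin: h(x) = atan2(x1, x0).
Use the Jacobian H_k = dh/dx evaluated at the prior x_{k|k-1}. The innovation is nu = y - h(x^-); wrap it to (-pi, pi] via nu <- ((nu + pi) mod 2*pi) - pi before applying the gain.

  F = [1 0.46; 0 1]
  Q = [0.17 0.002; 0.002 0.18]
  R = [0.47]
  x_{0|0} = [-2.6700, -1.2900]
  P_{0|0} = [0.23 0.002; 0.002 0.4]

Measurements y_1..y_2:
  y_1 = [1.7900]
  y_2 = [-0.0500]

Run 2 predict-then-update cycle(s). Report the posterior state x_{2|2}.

x_post = [-3.9808, -1.7478]

step 1: x^-=[-3.2634, -1.2900]  P^-=[0.4865 0.1880; 0.1880 0.5800]  H_jac=[0.1048 -0.2650]  S=[0.5056]  K=[0.0023; -0.2650]  nu=[-1.7280]  x^+=[-3.2673, -0.8320]  P^+=[0.4865 0.1883; 0.1883 0.5445]
step 2: x^-=[-3.6500, -0.8320]  P^-=[0.9449 0.4408; 0.4408 0.7245]  H_jac=[0.0594 -0.2604]  S=[0.5088]  K=[-0.1154; -0.3194]  nu=[2.8675]  x^+=[-3.9808, -1.7478]  P^+=[0.9382 0.4220; 0.4220 0.6726]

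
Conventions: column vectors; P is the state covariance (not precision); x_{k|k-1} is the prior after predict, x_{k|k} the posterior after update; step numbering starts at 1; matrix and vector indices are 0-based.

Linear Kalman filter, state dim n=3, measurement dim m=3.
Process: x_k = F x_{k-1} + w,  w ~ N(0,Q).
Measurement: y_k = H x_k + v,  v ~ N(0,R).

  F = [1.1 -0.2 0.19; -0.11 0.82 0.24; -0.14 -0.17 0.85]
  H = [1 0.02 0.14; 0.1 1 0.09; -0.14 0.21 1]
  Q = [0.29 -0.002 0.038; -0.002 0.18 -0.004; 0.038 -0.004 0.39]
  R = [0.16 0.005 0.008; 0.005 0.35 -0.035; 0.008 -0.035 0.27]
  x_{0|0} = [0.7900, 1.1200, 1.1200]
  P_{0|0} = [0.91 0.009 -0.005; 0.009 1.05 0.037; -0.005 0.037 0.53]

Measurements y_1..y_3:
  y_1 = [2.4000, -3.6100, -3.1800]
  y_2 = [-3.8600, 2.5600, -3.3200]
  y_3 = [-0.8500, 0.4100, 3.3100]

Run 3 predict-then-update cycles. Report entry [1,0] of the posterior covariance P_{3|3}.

P_post[1,0] = -0.0092

step 1: x^-=[0.8578, 1.1003, 0.6510]  P^-=[1.4434 -0.2491 0.0057; -0.2491 0.9408 -0.0042; 0.0057 -0.0042 0.8120]  S=[1.6113 -0.0712 -0.1227; -0.0712 1.2613 0.2413; -0.1227 0.2413 1.1631]  K=[0.8837 -0.0101 -0.1185; -0.1090 0.7126 0.0369; 0.1259 -0.0767 0.7259]  nu=[1.4291, -4.8547, -3.9420]  x^+=[2.6368, -2.6604, -1.6582]  P^+=[0.1410 -0.0088 -0.0030; -0.0088 0.2548 -0.0706; -0.0030 -0.0706 0.2141]
step 2: x^-=[3.1175, -2.8695, -1.3264]  P^-=[0.4865 -0.0675 0.0725; -0.0675 0.3393 -0.0388; 0.0725 -0.0388 0.5755]  S=[0.6753 0.0020 0.0770; 0.0020 0.6797 0.0561; 0.0770 0.0561 0.8374]  K=[0.7425 -0.0139 -0.0791; -0.1026 0.4822 0.0272; 0.1511 -0.0246 0.6532]  nu=[-6.7344, 5.2371, -0.9546]  x^+=[-1.8803, 0.3209, -3.0958]  P^+=[0.1178 -0.0105 0.0038; -0.0105 0.1727 -0.0481; 0.0038 -0.0481 0.1890]
step 3: x^-=[-2.7207, -0.2730, -2.4227]  P^-=[0.4561 -0.0499 0.0711; -0.0499 0.2912 -0.0187; 0.0711 -0.0187 0.5464]  S=[0.6447 0.0180 0.0803; 0.0180 0.6381 0.0620; 0.0803 0.0620 0.8133]  K=[0.7310 -0.0101 -0.0754; -0.0894 0.4449 0.0357; 0.1488 -0.0076 0.6406]  nu=[2.2154, 1.1731, 5.4092]  x^+=[-1.5209, 0.2439, 1.3631]  P^+=[0.1159 -0.0092 0.0040; -0.0092 0.1587 -0.0413; 0.0040 -0.0413 0.1836]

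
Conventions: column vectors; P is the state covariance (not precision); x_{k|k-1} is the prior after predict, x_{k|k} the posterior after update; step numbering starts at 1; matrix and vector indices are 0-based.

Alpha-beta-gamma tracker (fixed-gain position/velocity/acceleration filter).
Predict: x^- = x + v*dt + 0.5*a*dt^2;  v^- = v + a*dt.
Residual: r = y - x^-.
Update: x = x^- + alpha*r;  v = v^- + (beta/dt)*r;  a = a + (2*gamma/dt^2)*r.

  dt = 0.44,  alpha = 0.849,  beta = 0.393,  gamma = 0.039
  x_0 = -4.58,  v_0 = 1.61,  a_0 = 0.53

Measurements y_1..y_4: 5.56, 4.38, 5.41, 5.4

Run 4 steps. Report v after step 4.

step 1: x_pred=-3.8203  r=9.3803  x^+=4.1436  v^+=10.2215  a^+=4.3093
step 2: x_pred=9.0582  r=-4.6782  x^+=5.0864  v^+=7.9391  a^+=2.4244
step 3: x_pred=8.8143  r=-3.4043  x^+=5.9240  v^+=5.9652  a^+=1.0529
step 4: x_pred=8.6507  r=-3.2507  x^+=5.8909  v^+=3.5250  a^+=-0.2568

v_post = 3.5250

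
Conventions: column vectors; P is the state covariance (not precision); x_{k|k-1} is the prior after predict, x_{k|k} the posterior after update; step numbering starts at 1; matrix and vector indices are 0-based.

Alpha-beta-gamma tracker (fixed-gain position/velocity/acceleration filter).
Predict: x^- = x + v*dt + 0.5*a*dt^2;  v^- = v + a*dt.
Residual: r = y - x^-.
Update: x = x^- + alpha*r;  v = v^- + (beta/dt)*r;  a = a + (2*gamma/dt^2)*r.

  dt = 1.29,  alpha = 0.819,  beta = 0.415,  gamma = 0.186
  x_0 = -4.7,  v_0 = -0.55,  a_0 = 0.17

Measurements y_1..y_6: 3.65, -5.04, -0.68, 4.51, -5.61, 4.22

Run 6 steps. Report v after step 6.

step 1: x_pred=-5.2681  r=8.9181  x^+=2.0358  v^+=2.5383  a^+=2.1636
step 2: x_pred=7.1104  r=-12.1504  x^+=-2.8408  v^+=1.4204  a^+=-0.5526
step 3: x_pred=-1.4682  r=0.7882  x^+=-0.8227  v^+=0.9612  a^+=-0.3764
step 4: x_pred=0.1041  r=4.4059  x^+=3.7125  v^+=1.8930  a^+=0.6085
step 5: x_pred=6.6609  r=-12.2709  x^+=-3.3890  v^+=-1.2696  a^+=-2.1346
step 6: x_pred=-6.8028  r=11.0228  x^+=2.2249  v^+=-0.4771  a^+=0.3295

v_post = -0.4771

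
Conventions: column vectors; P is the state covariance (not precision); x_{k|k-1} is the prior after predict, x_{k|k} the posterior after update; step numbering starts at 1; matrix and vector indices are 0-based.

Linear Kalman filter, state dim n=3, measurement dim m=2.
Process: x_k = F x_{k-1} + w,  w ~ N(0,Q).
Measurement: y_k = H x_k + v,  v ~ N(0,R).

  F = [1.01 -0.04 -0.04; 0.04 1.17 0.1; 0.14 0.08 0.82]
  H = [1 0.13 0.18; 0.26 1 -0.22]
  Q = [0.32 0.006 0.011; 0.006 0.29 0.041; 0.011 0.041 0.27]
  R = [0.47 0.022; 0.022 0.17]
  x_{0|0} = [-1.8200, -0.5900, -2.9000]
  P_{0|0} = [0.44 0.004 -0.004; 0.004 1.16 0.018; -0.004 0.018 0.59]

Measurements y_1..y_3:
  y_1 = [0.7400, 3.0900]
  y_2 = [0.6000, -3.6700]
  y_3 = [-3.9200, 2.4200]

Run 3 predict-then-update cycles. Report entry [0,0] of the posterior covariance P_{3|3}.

P_post[0,0] = 0.2991

step 1: x^-=[-1.6986, -1.0531, -2.6800]  P^-=[0.7717 -0.0295 0.0465; -0.0295 1.8891 0.2183; 0.0465 0.2183 0.6843]  S=[1.3151 0.4357; 0.4357 2.0277]  K=[0.6072 -0.0511; -0.1134 0.9286; 0.1481 0.0076]  nu=[3.0579, 3.9951]  x^+=[-0.0460, 2.3098, -2.1969]  P^+=[0.3086 -0.0909 -0.0697; -0.0909 0.2156 0.1666; -0.0697 0.1666 0.6544]
step 2: x^-=[-0.0510, 2.4810, -1.6231]  P^-=[0.6497 -0.1169 -0.0377; -0.1169 0.6222 0.2593; -0.0377 0.2593 0.7212]  S=[1.1218 0.1682; 0.1682 0.7004]  K=[0.5671 -0.0501; -0.1089 0.7896; 0.0962 0.1066]  nu=[0.6206, -6.4948]  x^+=[0.6261, -2.7147, -2.2557]  P^+=[0.2967 -0.0962 -0.1045; -0.0962 0.2011 0.2013; -0.1045 0.2013 0.6994]
step 3: x^-=[0.8311, -3.3767, -1.9792]  P^-=[0.6410 -0.1283 -0.0711; -0.1283 0.6100 0.2926; -0.0711 0.2926 0.7477]  S=[1.1003 0.1623; 0.1623 0.6722]  K=[0.5640 -0.0559; -0.1131 0.7894; 0.0708 0.1460]  nu=[-3.9559, 5.1452]  x^+=[-1.6878, 1.1326, -1.5078]  P^+=[0.2991 -0.1017 -0.1222; -0.1017 0.2060 0.2175; -0.1222 0.2175 0.7245]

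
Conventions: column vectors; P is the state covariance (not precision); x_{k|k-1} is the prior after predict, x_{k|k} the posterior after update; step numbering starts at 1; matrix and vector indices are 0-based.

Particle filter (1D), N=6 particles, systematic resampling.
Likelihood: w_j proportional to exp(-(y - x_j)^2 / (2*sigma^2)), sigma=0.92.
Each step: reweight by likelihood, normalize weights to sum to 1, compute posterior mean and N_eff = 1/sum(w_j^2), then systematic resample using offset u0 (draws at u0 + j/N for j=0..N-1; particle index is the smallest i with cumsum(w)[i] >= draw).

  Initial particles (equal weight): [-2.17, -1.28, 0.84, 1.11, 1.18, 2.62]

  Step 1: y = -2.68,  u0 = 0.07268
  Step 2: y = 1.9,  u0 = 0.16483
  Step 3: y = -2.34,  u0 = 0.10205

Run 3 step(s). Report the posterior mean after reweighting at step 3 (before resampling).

step 1: w=[0.7312, 0.2679, 0.0006, 0.0002, 0.0001, 0.0000]  mean=-1.9289  Neff=1.6488  idx=[0, 0, 0, 0, 1, 1]
step 2: w=[0.0106, 0.0106, 0.0106, 0.0106, 0.4788, 0.4788]  mean=-1.3177  Neff=2.1787  idx=[4, 4, 4, 5, 5, 5]
step 3: w=[0.1667, 0.1667, 0.1667, 0.1667, 0.1667, 0.1667]  mean=-1.2800  Neff=6.0000  idx=[0, 1, 2, 3, 4, 5]

post_mean = -1.2800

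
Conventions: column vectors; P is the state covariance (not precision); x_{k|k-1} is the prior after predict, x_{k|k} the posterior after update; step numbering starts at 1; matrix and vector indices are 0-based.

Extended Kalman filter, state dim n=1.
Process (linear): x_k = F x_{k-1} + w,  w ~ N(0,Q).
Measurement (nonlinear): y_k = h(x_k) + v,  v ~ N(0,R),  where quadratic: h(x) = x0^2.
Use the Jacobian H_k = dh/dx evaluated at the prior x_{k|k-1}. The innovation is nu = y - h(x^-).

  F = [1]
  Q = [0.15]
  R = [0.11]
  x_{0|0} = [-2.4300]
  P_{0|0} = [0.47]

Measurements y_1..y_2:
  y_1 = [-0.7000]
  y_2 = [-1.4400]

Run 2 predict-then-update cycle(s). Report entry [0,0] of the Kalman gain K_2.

K[0,0] = -0.4014

step 1: x^-=[-2.4300]  P^-=[0.6200]  H_jac=[-4.8600]  S=[14.7542]  K=[-0.2042]  nu=[-6.6049]  x^+=[-1.0811]  P^+=[0.0046]
step 2: x^-=[-1.0811]  P^-=[0.1546]  H_jac=[-2.1622]  S=[0.8329]  K=[-0.4014]  nu=[-2.6088]  x^+=[-0.0339]  P^+=[0.0204]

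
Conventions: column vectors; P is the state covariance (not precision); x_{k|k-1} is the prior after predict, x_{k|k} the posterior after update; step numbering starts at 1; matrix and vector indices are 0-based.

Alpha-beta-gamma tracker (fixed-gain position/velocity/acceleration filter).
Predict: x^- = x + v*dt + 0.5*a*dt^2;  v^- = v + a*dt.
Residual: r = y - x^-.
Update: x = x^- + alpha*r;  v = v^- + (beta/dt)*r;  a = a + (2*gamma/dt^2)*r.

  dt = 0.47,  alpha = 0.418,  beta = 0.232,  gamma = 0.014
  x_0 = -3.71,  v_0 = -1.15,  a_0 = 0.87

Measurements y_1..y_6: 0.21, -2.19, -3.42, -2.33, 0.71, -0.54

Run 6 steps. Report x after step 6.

step 1: x_pred=-4.1544  r=4.3644  x^+=-2.3301  v^+=1.4132  a^+=1.4232
step 2: x_pred=-1.5087  r=-0.6813  x^+=-1.7935  v^+=1.7458  a^+=1.3368
step 3: x_pred=-0.8253  r=-2.5947  x^+=-1.9099  v^+=1.0933  a^+=1.0080
step 4: x_pred=-1.2847  r=-1.0453  x^+=-1.7216  v^+=1.0511  a^+=0.8755
step 5: x_pred=-1.1309  r=1.8409  x^+=-0.3614  v^+=2.3713  a^+=1.1088
step 6: x_pred=0.8755  r=-1.4155  x^+=0.2838  v^+=2.1937  a^+=0.9294

x_post = 0.2838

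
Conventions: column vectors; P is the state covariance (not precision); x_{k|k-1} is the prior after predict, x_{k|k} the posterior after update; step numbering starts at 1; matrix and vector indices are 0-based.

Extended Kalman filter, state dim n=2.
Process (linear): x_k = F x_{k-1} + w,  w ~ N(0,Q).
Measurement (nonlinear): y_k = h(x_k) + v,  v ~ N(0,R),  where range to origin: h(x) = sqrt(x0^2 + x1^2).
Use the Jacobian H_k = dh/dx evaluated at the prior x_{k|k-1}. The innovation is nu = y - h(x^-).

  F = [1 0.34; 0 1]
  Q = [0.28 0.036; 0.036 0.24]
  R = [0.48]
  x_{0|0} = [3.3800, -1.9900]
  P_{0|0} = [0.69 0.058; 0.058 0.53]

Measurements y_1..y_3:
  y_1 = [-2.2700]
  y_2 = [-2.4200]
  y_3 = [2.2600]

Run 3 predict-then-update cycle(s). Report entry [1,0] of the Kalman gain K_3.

step 1: x^-=[2.7034, -1.9900]  P^-=[1.0707 0.2742; 0.2742 0.7700]  H_jac=[0.8053 -0.5928]  S=[1.1832]  K=[0.5914; -0.1992]  nu=[-5.6269]  x^+=[-0.6242, -0.8694]  P^+=[0.6569 0.4136; 0.4136 0.7231]
step 2: x^-=[-0.9198, -0.8694]  P^-=[1.3017 0.6954; 0.6954 0.9631]  H_jac=[-0.7267 -0.6869]  S=[2.3162]  K=[-0.6147; -0.5038]  nu=[-3.6856]  x^+=[1.3456, 0.9875]  P^+=[0.4266 -0.0219; -0.0219 0.3752]
step 3: x^-=[1.6813, 0.9875]  P^-=[0.7351 0.1417; 0.1417 0.6152]  H_jac=[0.8623 0.5064]  S=[1.3081]  K=[0.5394; 0.3316]  nu=[0.3101]  x^+=[1.8486, 1.0903]  P^+=[0.3545 -0.0923; -0.0923 0.4714]

K[1,0] = 0.3316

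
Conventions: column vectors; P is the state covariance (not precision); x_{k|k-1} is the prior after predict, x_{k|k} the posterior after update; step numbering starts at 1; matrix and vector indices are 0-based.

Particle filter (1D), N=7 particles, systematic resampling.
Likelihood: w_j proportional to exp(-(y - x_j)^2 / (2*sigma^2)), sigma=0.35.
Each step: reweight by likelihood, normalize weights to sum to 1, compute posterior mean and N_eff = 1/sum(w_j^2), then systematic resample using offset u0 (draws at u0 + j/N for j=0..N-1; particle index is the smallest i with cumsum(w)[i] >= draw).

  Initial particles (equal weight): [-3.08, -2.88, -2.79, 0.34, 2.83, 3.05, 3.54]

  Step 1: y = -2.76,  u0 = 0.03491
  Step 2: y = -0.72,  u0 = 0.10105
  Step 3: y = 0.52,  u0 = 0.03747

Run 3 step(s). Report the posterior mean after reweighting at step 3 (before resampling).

post_mean = -2.7913

step 1: w=[0.2535, 0.3630, 0.3836, 0.0000, 0.0000, 0.0000, 0.0000]  mean=-2.8962  Neff=2.9145  idx=[0, 0, 1, 1, 1, 2, 2]
step 2: w=[0.0020, 0.0020, 0.0799, 0.0799, 0.0799, 0.3781, 0.3781]  mean=-2.8127  Neff=3.2777  idx=[3, 5, 5, 5, 6, 6, 6]
step 3: w=[0.0140, 0.1643, 0.1643, 0.1643, 0.1643, 0.1643, 0.1643]  mean=-2.7913  Neff=6.1638  idx=[1, 2, 2, 3, 4, 5, 6]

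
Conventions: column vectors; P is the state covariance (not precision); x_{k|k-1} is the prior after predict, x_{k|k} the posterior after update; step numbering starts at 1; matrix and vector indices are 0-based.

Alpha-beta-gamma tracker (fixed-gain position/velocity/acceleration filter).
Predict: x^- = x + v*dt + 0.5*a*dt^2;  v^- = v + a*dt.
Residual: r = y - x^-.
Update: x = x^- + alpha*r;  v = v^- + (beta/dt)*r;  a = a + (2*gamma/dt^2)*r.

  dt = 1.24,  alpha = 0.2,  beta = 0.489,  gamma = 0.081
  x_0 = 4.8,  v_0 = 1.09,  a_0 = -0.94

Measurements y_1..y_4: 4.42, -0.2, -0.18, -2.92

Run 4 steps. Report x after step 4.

x_post = -7.1635

step 1: x_pred=5.4289  r=-1.0089  x^+=5.2271  v^+=-0.4735  a^+=-1.0463
step 2: x_pred=3.8356  r=-4.0356  x^+=3.0285  v^+=-3.3624  a^+=-1.4715
step 3: x_pred=-2.2721  r=2.0921  x^+=-1.8537  v^+=-4.3620  a^+=-1.2511
step 4: x_pred=-8.2244  r=5.3044  x^+=-7.1635  v^+=-3.8215  a^+=-0.6922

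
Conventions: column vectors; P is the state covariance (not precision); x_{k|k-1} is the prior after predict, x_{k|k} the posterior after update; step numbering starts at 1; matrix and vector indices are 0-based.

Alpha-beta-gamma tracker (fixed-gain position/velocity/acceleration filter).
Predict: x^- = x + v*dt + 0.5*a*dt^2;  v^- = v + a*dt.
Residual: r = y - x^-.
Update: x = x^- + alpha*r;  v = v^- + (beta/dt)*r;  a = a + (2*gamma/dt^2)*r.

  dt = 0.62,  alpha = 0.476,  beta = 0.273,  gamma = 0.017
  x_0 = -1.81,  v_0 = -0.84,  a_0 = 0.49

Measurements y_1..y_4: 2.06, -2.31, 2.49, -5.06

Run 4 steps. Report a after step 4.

step 1: x_pred=-2.2366  r=4.2966  x^+=-0.1914  v^+=1.3557  a^+=0.8700
step 2: x_pred=0.8163  r=-3.1263  x^+=-0.6718  v^+=0.5185  a^+=0.5935
step 3: x_pred=-0.2362  r=2.7262  x^+=1.0614  v^+=2.0869  a^+=0.8346
step 4: x_pred=2.5158  r=-7.5758  x^+=-1.0903  v^+=-0.7314  a^+=0.1646

a_post = 0.1646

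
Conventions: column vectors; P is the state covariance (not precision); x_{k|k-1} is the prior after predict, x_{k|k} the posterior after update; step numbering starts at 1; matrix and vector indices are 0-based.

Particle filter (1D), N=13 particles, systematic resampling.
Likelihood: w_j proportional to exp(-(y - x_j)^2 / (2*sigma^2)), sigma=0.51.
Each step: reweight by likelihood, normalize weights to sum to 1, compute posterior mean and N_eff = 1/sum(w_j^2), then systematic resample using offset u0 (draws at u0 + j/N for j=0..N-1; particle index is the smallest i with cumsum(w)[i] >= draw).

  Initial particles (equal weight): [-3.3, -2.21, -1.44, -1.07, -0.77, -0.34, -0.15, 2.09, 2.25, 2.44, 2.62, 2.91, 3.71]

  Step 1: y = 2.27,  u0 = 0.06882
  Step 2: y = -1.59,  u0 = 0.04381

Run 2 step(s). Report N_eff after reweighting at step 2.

step 1: w=[0.0000, 0.0000, 0.0000, 0.0000, 0.0000, 0.0000, 0.0000, 0.2265, 0.2409, 0.2280, 0.1905, 0.1097, 0.0045]  mean=2.4065  Neff=4.7703  idx=[7, 7, 7, 8, 8, 8, 9, 9, 9, 10, 10, 11, 11]
step 2: w=[0.3017, 0.3017, 0.3017, 0.0299, 0.0299, 0.0299, 0.0017, 0.0017, 0.0017, 0.0001, 0.0001, 0.0000, 0.0000]  mean=2.1062  Neff=3.6259  idx=[0, 0, 0, 0, 1, 1, 1, 1, 2, 2, 2, 2, 5]

N_eff = 3.6259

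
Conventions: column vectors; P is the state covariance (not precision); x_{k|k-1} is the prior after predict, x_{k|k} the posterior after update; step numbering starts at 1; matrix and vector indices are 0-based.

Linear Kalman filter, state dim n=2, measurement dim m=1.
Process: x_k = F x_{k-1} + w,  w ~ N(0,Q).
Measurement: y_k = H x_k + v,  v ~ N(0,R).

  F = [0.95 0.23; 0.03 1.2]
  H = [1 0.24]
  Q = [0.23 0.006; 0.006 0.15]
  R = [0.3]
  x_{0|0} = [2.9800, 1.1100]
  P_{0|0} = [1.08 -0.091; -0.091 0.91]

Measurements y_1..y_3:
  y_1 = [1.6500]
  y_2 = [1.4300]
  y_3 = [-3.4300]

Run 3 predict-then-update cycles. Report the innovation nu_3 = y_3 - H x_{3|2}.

innov = [-5.1975]

step 1: x^-=[3.0863, 1.4214]  P^-=[1.2131 0.1836; 0.1836 1.4548]  S=[1.6850]  K=[0.7461; 0.3162]  nu=[-1.7774]  x^+=[1.7602, 0.8594]  P^+=[0.2752 -0.2139; -0.2139 1.2864]
step 2: x^-=[1.8699, 1.0841]  P^-=[0.4529 0.1236; 0.1236 1.9873]  S=[0.9267]  K=[0.5207; 0.6480]  nu=[-0.7000]  x^+=[1.5053, 0.6305]  P^+=[0.2016 -0.1891; -0.1891 1.5981]
step 3: x^-=[1.5751, 0.8017]  P^-=[0.4138 0.2359; 0.2359 2.4378]  S=[0.9675]  K=[0.4863; 0.8486]  nu=[-5.1975]  x^+=[-0.9523, -3.6086]  P^+=[0.1851 -0.1633; -0.1633 1.7412]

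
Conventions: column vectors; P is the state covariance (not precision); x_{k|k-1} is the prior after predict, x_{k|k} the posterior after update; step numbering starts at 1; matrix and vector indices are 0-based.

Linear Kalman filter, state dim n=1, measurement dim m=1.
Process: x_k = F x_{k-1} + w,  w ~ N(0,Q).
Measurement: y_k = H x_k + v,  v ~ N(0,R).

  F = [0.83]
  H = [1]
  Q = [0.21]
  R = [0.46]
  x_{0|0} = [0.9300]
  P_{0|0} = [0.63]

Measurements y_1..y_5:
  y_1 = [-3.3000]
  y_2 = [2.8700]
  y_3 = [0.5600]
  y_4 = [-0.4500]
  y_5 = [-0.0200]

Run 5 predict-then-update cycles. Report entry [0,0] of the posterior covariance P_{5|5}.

P_post[0,0] = 0.1977

step 1: x^-=[0.7719]  P^-=[0.6440]  S=[1.1040]  K=[0.5833]  nu=[-4.0719]  x^+=[-1.6034]  P^+=[0.2683]
step 2: x^-=[-1.3308]  P^-=[0.3949]  S=[0.8549]  K=[0.4619]  nu=[4.2008]  x^+=[0.6095]  P^+=[0.2125]
step 3: x^-=[0.5059]  P^-=[0.3564]  S=[0.8164]  K=[0.4365]  nu=[0.0541]  x^+=[0.5295]  P^+=[0.2008]
step 4: x^-=[0.4395]  P^-=[0.3483]  S=[0.8083]  K=[0.4309]  nu=[-0.8895]  x^+=[0.0562]  P^+=[0.1982]
step 5: x^-=[0.0466]  P^-=[0.3466]  S=[0.8066]  K=[0.4297]  nu=[-0.0666]  x^+=[0.0180]  P^+=[0.1977]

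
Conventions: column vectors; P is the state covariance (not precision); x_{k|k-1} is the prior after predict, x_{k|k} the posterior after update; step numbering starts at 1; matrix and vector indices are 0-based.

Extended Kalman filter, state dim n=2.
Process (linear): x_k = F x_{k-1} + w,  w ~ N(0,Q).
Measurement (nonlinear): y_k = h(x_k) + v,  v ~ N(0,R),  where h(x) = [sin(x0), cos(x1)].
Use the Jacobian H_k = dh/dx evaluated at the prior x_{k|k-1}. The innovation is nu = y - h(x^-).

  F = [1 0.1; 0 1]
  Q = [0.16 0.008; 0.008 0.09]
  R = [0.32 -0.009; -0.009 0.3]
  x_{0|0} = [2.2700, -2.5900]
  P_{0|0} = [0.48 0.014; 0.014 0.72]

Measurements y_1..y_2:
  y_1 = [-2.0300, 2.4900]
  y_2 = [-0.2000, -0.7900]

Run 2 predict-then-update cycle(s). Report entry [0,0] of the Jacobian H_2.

H_jac[0,0] = -0.5976

step 1: x^-=[2.0110, -2.5900]  P^-=[0.6500 0.0940; 0.0940 0.8100]  H_jac=[-0.4261 0.0000; 0.0000 0.5240]  S=[0.4380 -0.0300; -0.0300 0.5224]  K=[-0.6283 0.0582; -0.0360 0.8104]  nu=[-2.9347, 3.3417]  x^+=[4.0495, 0.2237]  P^+=[0.4731 0.0441; 0.0441 0.4646]
step 2: x^-=[4.0719, 0.2237]  P^-=[0.6466 0.0986; 0.0986 0.5546]  H_jac=[-0.5976 0.0000; 0.0000 -0.2218]  S=[0.5509 0.0041; 0.0041 0.3273]  K=[-0.7009 -0.0581; -0.1042 -0.3746]  nu=[0.6018, -1.7651]  x^+=[3.7526, 0.8221]  P^+=[0.3745 0.0501; 0.0501 0.5023]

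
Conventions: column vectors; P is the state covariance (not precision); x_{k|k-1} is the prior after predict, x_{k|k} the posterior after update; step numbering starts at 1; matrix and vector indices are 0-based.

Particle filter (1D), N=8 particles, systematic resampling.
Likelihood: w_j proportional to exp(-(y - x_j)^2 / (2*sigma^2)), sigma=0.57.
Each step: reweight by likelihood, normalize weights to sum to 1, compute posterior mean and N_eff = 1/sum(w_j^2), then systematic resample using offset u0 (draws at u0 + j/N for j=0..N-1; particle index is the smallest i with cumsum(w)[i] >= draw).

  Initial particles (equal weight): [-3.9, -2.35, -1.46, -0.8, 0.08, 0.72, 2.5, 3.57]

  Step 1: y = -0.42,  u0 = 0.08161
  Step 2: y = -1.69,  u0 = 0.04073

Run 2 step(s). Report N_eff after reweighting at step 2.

N_eff = 3.0206

step 1: w=[0.0000, 0.0018, 0.1046, 0.4426, 0.3762, 0.0748, 0.0000, 0.0000]  mean=-0.4271  Neff=2.8252  idx=[2, 3, 3, 3, 4, 4, 4, 5]
step 2: w=[0.5030, 0.1613, 0.1613, 0.1613, 0.0044, 0.0044, 0.0044, 0.0001]  mean=-1.1203  Neff=3.0206  idx=[0, 0, 0, 0, 1, 2, 2, 3]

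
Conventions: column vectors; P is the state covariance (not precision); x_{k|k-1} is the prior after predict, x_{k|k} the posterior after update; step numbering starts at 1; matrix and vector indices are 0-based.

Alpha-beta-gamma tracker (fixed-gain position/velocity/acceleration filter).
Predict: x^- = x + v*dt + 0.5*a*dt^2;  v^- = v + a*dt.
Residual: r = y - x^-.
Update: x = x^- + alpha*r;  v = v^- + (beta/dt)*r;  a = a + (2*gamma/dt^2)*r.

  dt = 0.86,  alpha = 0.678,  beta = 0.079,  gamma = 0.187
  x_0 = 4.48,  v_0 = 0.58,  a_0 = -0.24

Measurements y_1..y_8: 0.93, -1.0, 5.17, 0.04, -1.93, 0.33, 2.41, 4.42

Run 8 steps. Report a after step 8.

step 1: x_pred=4.8900  r=-3.9600  x^+=2.2051  v^+=0.0098  a^+=-2.2425
step 2: x_pred=1.3843  r=-2.3843  x^+=-0.2323  v^+=-2.1378  a^+=-3.4482
step 3: x_pred=-3.3459  r=8.5159  x^+=2.4279  v^+=-4.3209  a^+=0.8581
step 4: x_pred=-0.9708  r=1.0108  x^+=-0.2855  v^+=-3.4901  a^+=1.3692
step 5: x_pred=-2.7806  r=0.8506  x^+=-2.2039  v^+=-2.2345  a^+=1.7994
step 6: x_pred=-3.4601  r=3.7901  x^+=-0.8904  v^+=-0.3388  a^+=3.7160
step 7: x_pred=0.1924  r=2.2176  x^+=1.6959  v^+=3.0606  a^+=4.8374
step 8: x_pred=6.1169  r=-1.6969  x^+=4.9664  v^+=7.0649  a^+=3.9793

a_post = 3.9793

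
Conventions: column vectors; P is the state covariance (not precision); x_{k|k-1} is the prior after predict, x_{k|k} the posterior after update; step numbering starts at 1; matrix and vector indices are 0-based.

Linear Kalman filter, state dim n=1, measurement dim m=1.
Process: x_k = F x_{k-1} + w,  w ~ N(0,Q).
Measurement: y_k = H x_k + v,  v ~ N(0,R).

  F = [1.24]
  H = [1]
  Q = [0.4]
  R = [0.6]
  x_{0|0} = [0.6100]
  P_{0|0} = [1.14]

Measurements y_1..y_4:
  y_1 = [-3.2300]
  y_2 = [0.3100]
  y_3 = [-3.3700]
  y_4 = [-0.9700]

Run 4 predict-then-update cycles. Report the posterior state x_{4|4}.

step 1: x^-=[0.7564]  P^-=[2.1529]  S=[2.7529]  K=[0.7820]  nu=[-3.9864]  x^+=[-2.3611]  P^+=[0.4692]
step 2: x^-=[-2.9278]  P^-=[1.1215]  S=[1.7215]  K=[0.6515]  nu=[3.2378]  x^+=[-0.8185]  P^+=[0.3909]
step 3: x^-=[-1.0149]  P^-=[1.0010]  S=[1.6010]  K=[0.6252]  nu=[-2.3551]  x^+=[-2.4874]  P^+=[0.3751]
step 4: x^-=[-3.0844]  P^-=[0.9768]  S=[1.5768]  K=[0.6195]  nu=[2.1144]  x^+=[-1.7746]  P^+=[0.3717]

x_post = [-1.7746]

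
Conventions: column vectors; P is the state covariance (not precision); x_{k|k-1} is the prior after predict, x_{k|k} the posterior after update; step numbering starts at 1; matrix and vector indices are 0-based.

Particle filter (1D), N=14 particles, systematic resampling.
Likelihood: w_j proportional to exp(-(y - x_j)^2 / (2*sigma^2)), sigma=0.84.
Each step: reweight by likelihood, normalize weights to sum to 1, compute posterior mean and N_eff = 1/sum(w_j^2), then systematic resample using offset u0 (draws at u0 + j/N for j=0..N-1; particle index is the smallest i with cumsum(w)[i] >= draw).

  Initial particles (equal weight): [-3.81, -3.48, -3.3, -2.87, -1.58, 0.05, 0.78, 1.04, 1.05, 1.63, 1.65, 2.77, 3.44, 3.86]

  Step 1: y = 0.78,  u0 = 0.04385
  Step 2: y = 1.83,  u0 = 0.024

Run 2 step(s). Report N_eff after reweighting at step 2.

step 1: w=[0.0000, 0.0000, 0.0000, 0.0000, 0.0040, 0.1410, 0.2058, 0.1961, 0.1954, 0.1233, 0.1203, 0.0124, 0.0014, 0.0002]  mean=1.0100  Neff=5.9267  idx=[5, 5, 6, 6, 6, 7, 7, 7, 8, 8, 9, 9, 10, 10]
step 2: w=[0.0122, 0.0122, 0.0526, 0.0526, 0.0526, 0.0738, 0.0738, 0.0738, 0.0746, 0.0746, 0.1116, 0.1116, 0.1122, 0.1122]  mean=1.2450  Neff=11.6134  idx=[1, 3, 4, 5, 6, 7, 8, 9, 10, 11, 11, 12, 12, 13]

N_eff = 11.6134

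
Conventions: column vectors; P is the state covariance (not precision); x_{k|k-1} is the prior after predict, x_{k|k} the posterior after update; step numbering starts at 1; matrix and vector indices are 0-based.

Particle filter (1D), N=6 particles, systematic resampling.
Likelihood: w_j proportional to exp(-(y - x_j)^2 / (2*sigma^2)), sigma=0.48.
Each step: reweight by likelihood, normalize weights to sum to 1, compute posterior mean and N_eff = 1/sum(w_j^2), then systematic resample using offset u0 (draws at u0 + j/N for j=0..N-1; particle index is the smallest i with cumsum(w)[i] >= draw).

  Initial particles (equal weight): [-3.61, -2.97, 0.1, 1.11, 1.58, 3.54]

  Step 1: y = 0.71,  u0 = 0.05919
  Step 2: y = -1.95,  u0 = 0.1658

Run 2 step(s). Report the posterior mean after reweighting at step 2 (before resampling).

post_mean = 0.1000

step 1: w=[0.0000, 0.0000, 0.3313, 0.5250, 0.1437, 0.0000]  mean=0.8429  Neff=2.4630  idx=[2, 2, 3, 3, 3, 4]
step 2: w=[0.5000, 0.5000, 0.0000, 0.0000, 0.0000, 0.0000]  mean=0.1000  Neff=2.0001  idx=[0, 0, 0, 1, 1, 1]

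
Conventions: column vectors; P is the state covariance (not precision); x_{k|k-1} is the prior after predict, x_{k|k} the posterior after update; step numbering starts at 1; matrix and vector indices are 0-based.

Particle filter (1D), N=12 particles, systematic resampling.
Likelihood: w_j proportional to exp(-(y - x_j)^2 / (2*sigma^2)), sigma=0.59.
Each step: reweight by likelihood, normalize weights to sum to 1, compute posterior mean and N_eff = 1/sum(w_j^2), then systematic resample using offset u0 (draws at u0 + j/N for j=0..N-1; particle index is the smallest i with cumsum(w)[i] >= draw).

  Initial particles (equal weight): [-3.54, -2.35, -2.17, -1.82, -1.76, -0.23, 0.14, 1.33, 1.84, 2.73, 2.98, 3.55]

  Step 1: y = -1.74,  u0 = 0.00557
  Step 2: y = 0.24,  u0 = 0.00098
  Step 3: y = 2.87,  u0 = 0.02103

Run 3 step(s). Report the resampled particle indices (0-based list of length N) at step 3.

resampled_idx = [1, 2, 4, 5, 7, 7, 8, 8, 9, 10, 10, 11]

step 1: w=[0.0028, 0.1725, 0.2257, 0.2917, 0.2942, 0.0111, 0.0018, 0.0000, 0.0000, 0.0000, 0.0000, 0.0000]  mean=-1.9563  Neff=3.9598  idx=[1, 1, 1, 2, 2, 3, 3, 3, 3, 4, 4, 4]
step 2: w=[0.0034, 0.0034, 0.0034, 0.0124, 0.0124, 0.1169, 0.1169, 0.1169, 0.1169, 0.1659, 0.1659, 0.1659]  mean=-1.8042  Neff=7.2720  idx=[0, 5, 6, 6, 7, 8, 8, 9, 9, 10, 11, 11]
step 3: w=[0.0000, 0.0583, 0.0583, 0.0583, 0.0583, 0.0583, 0.0583, 0.1301, 0.1301, 0.1301, 0.1301, 0.1301]  mean=-1.7810  Neff=9.5265  idx=[1, 2, 4, 5, 7, 7, 8, 8, 9, 10, 10, 11]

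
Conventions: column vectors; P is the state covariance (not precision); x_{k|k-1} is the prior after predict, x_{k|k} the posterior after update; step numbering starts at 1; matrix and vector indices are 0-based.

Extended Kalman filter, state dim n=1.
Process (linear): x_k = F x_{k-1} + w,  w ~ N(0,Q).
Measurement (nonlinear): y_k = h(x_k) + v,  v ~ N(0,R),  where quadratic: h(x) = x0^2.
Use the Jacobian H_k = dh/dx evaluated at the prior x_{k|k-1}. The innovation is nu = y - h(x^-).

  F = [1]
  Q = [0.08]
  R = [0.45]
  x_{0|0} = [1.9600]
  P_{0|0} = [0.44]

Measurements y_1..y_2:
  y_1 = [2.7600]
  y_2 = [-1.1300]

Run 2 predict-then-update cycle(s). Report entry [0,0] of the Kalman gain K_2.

step 1: x^-=[1.9600]  P^-=[0.5200]  H_jac=[3.9200]  S=[8.4405]  K=[0.2415]  nu=[-1.0816]  x^+=[1.6988]  P^+=[0.0277]
step 2: x^-=[1.6988]  P^-=[0.1077]  H_jac=[3.3976]  S=[1.6935]  K=[0.2161]  nu=[-4.0159]  x^+=[0.8309]  P^+=[0.0286]

K[0,0] = 0.2161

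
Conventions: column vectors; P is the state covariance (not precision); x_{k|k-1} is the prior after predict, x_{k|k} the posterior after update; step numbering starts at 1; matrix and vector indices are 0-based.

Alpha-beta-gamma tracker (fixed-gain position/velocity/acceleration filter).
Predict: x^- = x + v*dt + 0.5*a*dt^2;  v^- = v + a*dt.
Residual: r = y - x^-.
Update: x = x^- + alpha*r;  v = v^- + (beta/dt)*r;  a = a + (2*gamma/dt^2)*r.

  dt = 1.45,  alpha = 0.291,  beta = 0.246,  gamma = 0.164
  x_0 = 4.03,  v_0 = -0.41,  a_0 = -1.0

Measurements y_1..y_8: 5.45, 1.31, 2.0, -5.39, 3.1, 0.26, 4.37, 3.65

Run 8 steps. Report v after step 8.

step 1: x_pred=2.3843  r=3.0657  x^+=3.2764  v^+=-1.3399  a^+=-0.5217
step 2: x_pred=0.7851  r=0.5249  x^+=0.9378  v^+=-2.0073  a^+=-0.4398
step 3: x_pred=-2.4352  r=4.4352  x^+=-1.1445  v^+=-1.8927  a^+=0.2521
step 4: x_pred=-3.6239  r=-1.7661  x^+=-4.1378  v^+=-1.8268  a^+=-0.0235
step 5: x_pred=-6.8113  r=9.9113  x^+=-3.9271  v^+=-0.1793  a^+=1.5228
step 6: x_pred=-2.5863  r=2.8463  x^+=-1.7580  v^+=2.5116  a^+=1.9668
step 7: x_pred=3.9514  r=0.4186  x^+=4.0732  v^+=5.4345  a^+=2.0321
step 8: x_pred=14.0894  r=-10.4394  x^+=11.0516  v^+=6.6099  a^+=0.4035

v_post = 6.6099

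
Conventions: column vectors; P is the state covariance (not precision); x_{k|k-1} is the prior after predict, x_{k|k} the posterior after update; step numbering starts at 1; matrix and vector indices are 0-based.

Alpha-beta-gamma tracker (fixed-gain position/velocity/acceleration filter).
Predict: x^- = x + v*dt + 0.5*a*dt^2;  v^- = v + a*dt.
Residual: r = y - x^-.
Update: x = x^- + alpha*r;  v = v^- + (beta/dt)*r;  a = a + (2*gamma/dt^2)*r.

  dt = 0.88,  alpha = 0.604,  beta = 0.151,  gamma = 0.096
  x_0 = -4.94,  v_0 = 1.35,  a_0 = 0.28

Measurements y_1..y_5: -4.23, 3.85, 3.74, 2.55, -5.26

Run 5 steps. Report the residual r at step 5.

resid = -14.1584

step 1: x_pred=-3.6436  r=-0.5864  x^+=-3.9978  v^+=1.4958  a^+=0.1346
step 2: x_pred=-2.6294  r=6.4794  x^+=1.2842  v^+=2.7260  a^+=1.7411
step 3: x_pred=4.3572  r=-0.6172  x^+=3.9844  v^+=4.1523  a^+=1.5880
step 4: x_pred=8.2533  r=-5.7033  x^+=4.8085  v^+=4.5711  a^+=0.1740
step 5: x_pred=8.8984  r=-14.1584  x^+=0.3467  v^+=2.2948  a^+=-3.3364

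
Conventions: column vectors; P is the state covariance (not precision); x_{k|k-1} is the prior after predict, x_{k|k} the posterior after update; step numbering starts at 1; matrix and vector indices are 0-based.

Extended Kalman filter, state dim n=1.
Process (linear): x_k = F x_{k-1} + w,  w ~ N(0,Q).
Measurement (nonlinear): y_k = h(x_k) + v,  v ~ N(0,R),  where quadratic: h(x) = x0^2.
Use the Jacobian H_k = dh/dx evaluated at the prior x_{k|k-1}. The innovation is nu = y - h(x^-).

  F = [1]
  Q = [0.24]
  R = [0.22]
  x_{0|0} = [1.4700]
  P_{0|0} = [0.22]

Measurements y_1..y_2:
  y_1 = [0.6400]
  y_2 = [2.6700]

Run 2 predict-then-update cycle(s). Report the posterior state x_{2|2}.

x_post = [1.6969]

step 1: x^-=[1.4700]  P^-=[0.4600]  H_jac=[2.9400]  S=[4.1961]  K=[0.3223]  nu=[-1.5209]  x^+=[0.9798]  P^+=[0.0241]
step 2: x^-=[0.9798]  P^-=[0.2641]  H_jac=[1.9596]  S=[1.2342]  K=[0.4193]  nu=[1.7100]  x^+=[1.6969]  P^+=[0.0471]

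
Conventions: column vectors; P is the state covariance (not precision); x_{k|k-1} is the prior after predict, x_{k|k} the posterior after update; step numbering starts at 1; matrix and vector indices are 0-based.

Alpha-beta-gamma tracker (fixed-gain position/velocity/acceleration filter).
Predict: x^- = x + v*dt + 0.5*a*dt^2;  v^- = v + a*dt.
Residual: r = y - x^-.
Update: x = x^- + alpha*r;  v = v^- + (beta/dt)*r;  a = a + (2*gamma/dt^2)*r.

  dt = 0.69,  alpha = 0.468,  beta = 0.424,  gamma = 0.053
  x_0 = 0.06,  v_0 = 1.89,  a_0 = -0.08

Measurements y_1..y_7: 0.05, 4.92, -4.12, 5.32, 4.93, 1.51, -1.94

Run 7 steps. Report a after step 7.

a_post = -1.5170

step 1: x_pred=1.3451  r=-1.2951  x^+=0.7390  v^+=1.0390  a^+=-0.3683
step 2: x_pred=1.3682  r=3.5518  x^+=3.0304  v^+=2.9674  a^+=0.4224
step 3: x_pred=5.1785  r=-9.2985  x^+=0.8268  v^+=-2.4550  a^+=-1.6478
step 4: x_pred=-1.2594  r=6.5794  x^+=1.8198  v^+=0.4510  a^+=-0.1829
step 5: x_pred=2.0874  r=2.8426  x^+=3.4178  v^+=2.0715  a^+=0.4499
step 6: x_pred=4.9542  r=-3.4442  x^+=3.3423  v^+=0.2655  a^+=-0.3169
step 7: x_pred=3.4501  r=-5.3901  x^+=0.9275  v^+=-3.2653  a^+=-1.5170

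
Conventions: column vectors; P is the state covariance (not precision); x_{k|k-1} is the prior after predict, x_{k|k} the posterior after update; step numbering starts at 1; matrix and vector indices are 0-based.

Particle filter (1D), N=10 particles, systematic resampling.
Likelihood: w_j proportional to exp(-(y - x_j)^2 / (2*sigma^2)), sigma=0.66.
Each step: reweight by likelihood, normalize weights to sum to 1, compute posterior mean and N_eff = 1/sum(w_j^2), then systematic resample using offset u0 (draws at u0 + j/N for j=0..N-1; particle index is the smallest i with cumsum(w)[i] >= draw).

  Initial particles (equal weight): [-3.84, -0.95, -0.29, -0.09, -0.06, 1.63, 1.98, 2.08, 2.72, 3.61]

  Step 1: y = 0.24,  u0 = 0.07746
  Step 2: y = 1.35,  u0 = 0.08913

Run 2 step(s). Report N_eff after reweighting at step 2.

N_eff = 2.9740

step 1: w=[0.0000, 0.0687, 0.2527, 0.3078, 0.3146, 0.0380, 0.0108, 0.0072, 0.0003, 0.0000]  mean=-0.0861  Neff=3.7892  idx=[2, 2, 2, 3, 3, 3, 4, 4, 4, 5]
step 2: w=[0.0279, 0.0279, 0.0279, 0.0566, 0.0566, 0.0566, 0.0624, 0.0624, 0.0624, 0.5591]  mean=0.8605  Neff=2.9740  idx=[3, 4, 6, 8, 9, 9, 9, 9, 9, 9]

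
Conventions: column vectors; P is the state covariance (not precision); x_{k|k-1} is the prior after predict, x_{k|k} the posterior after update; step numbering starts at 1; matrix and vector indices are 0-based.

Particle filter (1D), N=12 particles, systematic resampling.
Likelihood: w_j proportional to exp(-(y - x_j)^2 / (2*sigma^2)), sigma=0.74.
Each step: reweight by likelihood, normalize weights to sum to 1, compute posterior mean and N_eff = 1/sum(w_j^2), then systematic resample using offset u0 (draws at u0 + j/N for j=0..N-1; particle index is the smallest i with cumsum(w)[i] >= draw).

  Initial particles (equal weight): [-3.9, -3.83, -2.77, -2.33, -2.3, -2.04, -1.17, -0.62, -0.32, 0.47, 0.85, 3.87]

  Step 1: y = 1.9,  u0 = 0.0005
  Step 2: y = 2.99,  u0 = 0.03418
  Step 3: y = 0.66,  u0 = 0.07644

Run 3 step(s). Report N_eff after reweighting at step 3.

step 1: w=[0.0000, 0.0000, 0.0000, 0.0000, 0.0000, 0.0000, 0.0003, 0.0054, 0.0197, 0.2744, 0.6488, 0.0513]  mean=0.8691  Neff=2.0027  idx=[7, 9, 9, 9, 10, 10, 10, 10, 10, 10, 10, 10]
step 2: w=[0.0001, 0.0231, 0.0231, 0.0231, 0.1163, 0.1163, 0.1163, 0.1163, 0.1163, 0.1163, 0.1163, 0.1163]  mean=0.8236  Neff=9.1019  idx=[2, 4, 5, 5, 6, 7, 7, 8, 9, 10, 10, 11]
step 3: w=[0.0833, 0.0833, 0.0833, 0.0833, 0.0833, 0.0833, 0.0833, 0.0833, 0.0833, 0.0833, 0.0833, 0.0833]  mean=0.8183  Neff=12.0000  idx=[0, 1, 2, 3, 4, 5, 6, 7, 8, 9, 10, 11]

N_eff = 12.0000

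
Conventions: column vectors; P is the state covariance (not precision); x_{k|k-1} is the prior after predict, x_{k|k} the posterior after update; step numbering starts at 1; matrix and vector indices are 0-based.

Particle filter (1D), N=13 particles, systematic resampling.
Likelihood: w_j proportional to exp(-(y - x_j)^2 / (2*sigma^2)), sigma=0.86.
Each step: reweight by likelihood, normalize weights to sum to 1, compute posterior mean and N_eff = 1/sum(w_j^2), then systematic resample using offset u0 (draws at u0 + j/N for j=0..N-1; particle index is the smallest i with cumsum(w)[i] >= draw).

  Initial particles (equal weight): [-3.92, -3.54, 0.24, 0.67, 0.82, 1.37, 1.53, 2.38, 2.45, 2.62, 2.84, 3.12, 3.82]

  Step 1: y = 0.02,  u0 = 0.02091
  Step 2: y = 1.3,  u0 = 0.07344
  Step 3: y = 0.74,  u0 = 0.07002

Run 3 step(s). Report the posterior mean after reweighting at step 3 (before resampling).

step 1: w=[0.0000, 0.0001, 0.3301, 0.2563, 0.2213, 0.0995, 0.0730, 0.0079, 0.0063, 0.0035, 0.0016, 0.0005, 0.0000]  mean=0.7297  Neff=4.1855  idx=[2, 2, 2, 2, 2, 3, 3, 3, 4, 4, 4, 5, 6]
step 2: w=[0.0511, 0.0511, 0.0511, 0.0511, 0.0511, 0.0835, 0.0835, 0.0835, 0.0934, 0.0934, 0.0934, 0.1088, 0.1053]  mean=0.7690  Neff=12.0438  idx=[1, 2, 4, 5, 6, 7, 8, 9, 9, 10, 11, 12, 12]
step 3: w=[0.0729, 0.0729, 0.0729, 0.0861, 0.0861, 0.0861, 0.0860, 0.0860, 0.0860, 0.0860, 0.0660, 0.0566, 0.0566]  mean=0.7711  Neff=12.7402  idx=[0, 2, 3, 3, 4, 5, 6, 7, 8, 9, 10, 11, 12]

post_mean = 0.7711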